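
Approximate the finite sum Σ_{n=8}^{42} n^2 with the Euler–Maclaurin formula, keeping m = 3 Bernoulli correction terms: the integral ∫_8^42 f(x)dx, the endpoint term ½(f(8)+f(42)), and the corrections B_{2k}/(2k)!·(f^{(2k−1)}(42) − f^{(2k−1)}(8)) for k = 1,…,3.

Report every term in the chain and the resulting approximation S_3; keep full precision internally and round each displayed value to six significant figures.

S_3 ≈ 25445.0

∫_8^42 x^2 dx evaluates to 24525.3.
Endpoint term: (f(8) + f(42))/2 = (64.0000 + 1764.00)/2 = 914.000.
So far: 25439.3.
Correction k=1: B_{2}/2! · (f^{(1)}(42) − f^{(1)}(8)) = 1/12 · (84.0000 − 16.0000) = 5.66667.
Running total after k=1: 25445.0.
Correction k=2: B_{4}/4! · (f^{(3)}(42) − f^{(3)}(8)) = −1/720 · (0.00000 − 0.00000) = 0.00000.
Running total after k=2: 25445.0.
Correction k=3: B_{6}/6! · (f^{(5)}(42) − f^{(5)}(8)) = 1/30240 · (0.00000 − 0.00000) = 0.00000.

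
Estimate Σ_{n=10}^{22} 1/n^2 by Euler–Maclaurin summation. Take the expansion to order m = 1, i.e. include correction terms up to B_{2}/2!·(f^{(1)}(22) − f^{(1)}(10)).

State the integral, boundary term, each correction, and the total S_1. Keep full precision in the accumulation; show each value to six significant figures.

Integral: ∫_10^22 1/x^2 dx = 0.0545455.
½[f(10) + f(22)] = ½[0.0100000 + 0.00206612] = 0.00603306.
Running total after boundary: 0.0605785.
Order-1 term: 1/12 · (-0.000187829 − (-0.00200000)) = 0.000151014.

S_1 ≈ 0.0607295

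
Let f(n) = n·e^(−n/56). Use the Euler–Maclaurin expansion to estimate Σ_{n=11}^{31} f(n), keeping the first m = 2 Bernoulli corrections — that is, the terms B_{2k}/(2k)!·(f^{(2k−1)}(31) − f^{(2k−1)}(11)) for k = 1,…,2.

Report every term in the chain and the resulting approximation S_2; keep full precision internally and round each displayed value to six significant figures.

S_2 ≈ 295.386

Integral: ∫_11^31 x·e^(−x/56) dx = 281.990.
Boundary: ½(f(11) + f(31)) = ½(9.03826 + 17.8217) = 13.4300.
Integral + boundary = 295.420.
Order-1 term: 1/12 · (0.256649 − 0.660263) = -0.0336345.
Running total after k=1: 295.386.
Order-2 term: −1/720 · (0.000448480 − 0.000734561) = 3.97334e-07.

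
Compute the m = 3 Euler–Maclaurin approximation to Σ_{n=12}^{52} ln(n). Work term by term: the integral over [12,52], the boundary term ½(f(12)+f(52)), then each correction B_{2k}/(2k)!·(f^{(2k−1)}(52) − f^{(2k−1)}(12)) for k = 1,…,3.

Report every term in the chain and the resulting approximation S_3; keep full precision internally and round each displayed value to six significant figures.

∫_12^52 ln(x) dx evaluates to 135.646.
½[f(12) + f(52)] = ½[2.48491 + 3.95124] = 3.21808.
Integral + boundary = 138.864.
k=1: B_{2}/(2)! × [f^{(1)}(52) − f^{(1)}(12)] = 1/12 × (0.0192308 − 0.0833333) = -0.00534188.
After k=1: 138.859.
k=2: B_{4}/(4)! × [f^{(3)}(52) − f^{(3)}(12)] = −1/720 × (1.42239e-05 − 0.00115741) = 1.58775e-06.
After k=2: 138.859.
k=3: B_{6}/(6)! × [f^{(5)}(52) − f^{(5)}(12)] = 1/30240 × (6.31240e-08 − 9.64506e-05) = -3.18742e-09.

S_3 ≈ 138.859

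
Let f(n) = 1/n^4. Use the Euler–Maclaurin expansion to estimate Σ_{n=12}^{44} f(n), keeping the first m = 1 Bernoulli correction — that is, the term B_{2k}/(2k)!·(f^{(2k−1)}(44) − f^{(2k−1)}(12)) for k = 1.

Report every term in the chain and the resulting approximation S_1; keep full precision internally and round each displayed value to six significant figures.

S_1 ≈ 0.000214572

Integral: ∫_12^44 1/x^4 dx = 0.000188988.
Endpoint term: (f(12) + f(44))/2 = (4.82253e-05 + 2.66802e-07)/2 = 2.42461e-05.
So far: 0.000213234.
Correction k=1: B_{2}/2! · (f^{(1)}(44) − f^{(1)}(12)) = 1/12 · (-2.42547e-08 − (-1.60751e-05)) = 1.33757e-06.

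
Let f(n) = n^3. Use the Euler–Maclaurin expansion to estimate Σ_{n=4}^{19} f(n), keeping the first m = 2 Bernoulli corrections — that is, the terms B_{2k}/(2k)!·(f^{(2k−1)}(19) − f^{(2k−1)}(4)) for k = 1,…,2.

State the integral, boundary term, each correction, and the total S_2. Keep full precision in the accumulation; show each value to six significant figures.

S_2 ≈ 36064.0

∫_4^19 x^3 dx evaluates to 32516.2.
Endpoint term: (f(4) + f(19))/2 = (64.0000 + 6859.00)/2 = 3461.50.
Running total after boundary: 35977.8.
Correction k=1: B_{2}/2! · (f^{(1)}(19) − f^{(1)}(4)) = 1/12 · (1083.00 − 48.0000) = 86.2500.
Running total after k=1: 36064.0.
Correction k=2: B_{4}/4! · (f^{(3)}(19) − f^{(3)}(4)) = −1/720 · (6.00000 − 6.00000) = 0.00000.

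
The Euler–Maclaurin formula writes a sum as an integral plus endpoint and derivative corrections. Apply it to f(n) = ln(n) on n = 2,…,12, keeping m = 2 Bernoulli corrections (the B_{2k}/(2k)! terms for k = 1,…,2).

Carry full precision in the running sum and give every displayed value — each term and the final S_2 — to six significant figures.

S_2 ≈ 19.9872

Integral: ∫_2^12 ln(x) dx = 18.4326.
Boundary: ½(f(2) + f(12)) = ½(0.693147 + 2.48491) = 1.58903.
Integral + boundary = 20.0216.
Correction k=1: B_{2}/2! · (f^{(1)}(12) − f^{(1)}(2)) = 1/12 · (0.0833333 − 0.500000) = -0.0347222.
Running total after k=1: 19.9869.
Correction k=2: B_{4}/4! · (f^{(3)}(12) − f^{(3)}(2)) = −1/720 · (0.00115741 − 0.250000) = 0.000345615.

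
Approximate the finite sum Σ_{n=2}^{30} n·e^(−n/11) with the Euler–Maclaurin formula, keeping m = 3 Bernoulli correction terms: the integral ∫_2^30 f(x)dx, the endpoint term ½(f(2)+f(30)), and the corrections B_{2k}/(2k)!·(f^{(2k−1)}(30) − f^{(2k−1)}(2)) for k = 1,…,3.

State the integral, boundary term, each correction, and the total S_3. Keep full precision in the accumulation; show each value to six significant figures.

Integral: ∫_2^30 x·e^(−x/11) dx = 89.7324.
Boundary: ½(f(2) + f(30)) = ½(1.66751 + 1.96192) = 1.81471.
Integral + boundary = 91.5472.
k=1: B_{2}/(2)! × [f^{(1)}(30) − f^{(1)}(2)] = 1/12 × (-0.112959 − 0.682161) = -0.0662601.
Running total after k=1: 91.4809.
k=2: B_{4}/(4)! × [f^{(3)}(30) − f^{(3)}(2)] = −1/720 × (0.000147402 − 0.0194187) = 2.67657e-05.
Running total after k=2: 91.4809.
k=3: B_{6}/(6)! × [f^{(5)}(30) − f^{(5)}(2)] = 1/30240 × (1.01517e-05 − 0.000274378) = -8.73765e-09.

S_3 ≈ 91.4809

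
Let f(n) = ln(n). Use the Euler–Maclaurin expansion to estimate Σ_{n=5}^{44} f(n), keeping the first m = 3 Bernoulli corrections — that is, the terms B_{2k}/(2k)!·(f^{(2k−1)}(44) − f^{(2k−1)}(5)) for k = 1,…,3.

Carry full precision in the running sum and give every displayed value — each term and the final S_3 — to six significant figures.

∫_5^44 ln(x) dx evaluates to 119.457.
Boundary: ½(f(5) + f(44)) = ½(1.60944 + 3.78419) = 2.69681.
Running total after boundary: 122.154.
Order-1 term: 1/12 · (0.0227273 − 0.200000) = -0.0147727.
Running total after k=1: 122.139.
Order-2 term: −1/720 · (2.34786e-05 − 0.0160000) = 2.21896e-05.
Running total after k=2: 122.139.
Order-3 term: 1/30240 · (1.45528e-07 − 0.00768000) = -2.53963e-07.

S_3 ≈ 122.139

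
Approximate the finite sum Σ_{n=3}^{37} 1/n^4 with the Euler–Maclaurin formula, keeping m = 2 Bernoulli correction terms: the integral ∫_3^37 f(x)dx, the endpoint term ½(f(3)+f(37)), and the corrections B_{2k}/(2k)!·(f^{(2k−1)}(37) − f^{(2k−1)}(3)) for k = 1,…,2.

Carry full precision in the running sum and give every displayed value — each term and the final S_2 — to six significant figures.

∫_3^37 1/x^4 dx evaluates to 0.0123391.
½[f(3) + f(37)] = ½[0.0123457 + 5.33572e-07] = 0.00617311.
Running total after boundary: 0.0185122.
k=1: B_{2}/(2)! × [f^{(1)}(37) − f^{(1)}(3)] = 1/12 × (-5.76835e-08 − (-0.0164609)) = 0.00137174.
Partial sum through k=1: 0.0198839.
k=2: B_{4}/(4)! × [f^{(3)}(37) − f^{(3)}(3)] = −1/720 × (-1.26406e-09 − (-0.0548697)) = -7.62079e-05.

S_2 ≈ 0.0198077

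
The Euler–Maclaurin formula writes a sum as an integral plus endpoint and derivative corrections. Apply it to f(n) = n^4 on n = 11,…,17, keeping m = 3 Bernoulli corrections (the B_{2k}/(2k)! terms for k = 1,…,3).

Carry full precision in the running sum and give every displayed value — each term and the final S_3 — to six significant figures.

Integral: ∫_11^17 x^4 dx = 251761.
Endpoint term: (f(11) + f(17))/2 = (14641.0 + 83521.0)/2 = 49081.0.
Running total after boundary: 300842.
Correction k=1: B_{2}/2! · (f^{(1)}(17) − f^{(1)}(11)) = 1/12 · (19652.0 − 5324.00) = 1194.00.
After k=1: 302036.
Correction k=2: B_{4}/4! · (f^{(3)}(17) − f^{(3)}(11)) = −1/720 · (408.000 − 264.000) = -0.200000.
After k=2: 302036.
Correction k=3: B_{6}/6! · (f^{(5)}(17) − f^{(5)}(11)) = 1/30240 · (0.00000 − 0.00000) = 0.00000.

S_3 ≈ 302036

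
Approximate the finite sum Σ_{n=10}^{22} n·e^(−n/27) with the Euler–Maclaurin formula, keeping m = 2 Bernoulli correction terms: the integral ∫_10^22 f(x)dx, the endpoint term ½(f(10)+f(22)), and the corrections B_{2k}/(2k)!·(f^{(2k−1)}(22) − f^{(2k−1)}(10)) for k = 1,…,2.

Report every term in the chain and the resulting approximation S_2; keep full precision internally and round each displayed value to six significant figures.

Integral: ∫_10^22 x·e^(−x/27) dx = 104.068.
Endpoint term: (f(10) + f(22))/2 = (6.90479 + 9.73987)/2 = 8.32233.
Integral + boundary = 112.390.
Correction k=1: B_{2}/2! · (f^{(1)}(22) − f^{(1)}(10)) = 1/12 · (0.0819854 − 0.434746) = -0.0293967.
Partial sum through k=1: 112.361.
Correction k=2: B_{4}/4! · (f^{(3)}(22) − f^{(3)}(10)) = −1/720 · (0.00132706 − 0.00249068) = 1.61613e-06.

S_2 ≈ 112.361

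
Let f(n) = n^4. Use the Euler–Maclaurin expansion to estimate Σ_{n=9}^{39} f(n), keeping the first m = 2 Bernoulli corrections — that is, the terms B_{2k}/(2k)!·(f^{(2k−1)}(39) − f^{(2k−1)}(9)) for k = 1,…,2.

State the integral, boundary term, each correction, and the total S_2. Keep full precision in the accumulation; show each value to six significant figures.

S_2 ≈ 1.92126e+07

∫_9^39 x^4 dx evaluates to 1.80330e+07.
½[f(9) + f(39)] = ½[6561.00 + 2.31344e+06] = 1.16000e+06.
Running total after boundary: 1.91930e+07.
Correction k=1: B_{2}/2! · (f^{(1)}(39) − f^{(1)}(9)) = 1/12 · (237276 − 2916.00) = 19530.0.
Running total after k=1: 1.92126e+07.
Correction k=2: B_{4}/4! · (f^{(3)}(39) − f^{(3)}(9)) = −1/720 · (936.000 − 216.000) = -1.00000.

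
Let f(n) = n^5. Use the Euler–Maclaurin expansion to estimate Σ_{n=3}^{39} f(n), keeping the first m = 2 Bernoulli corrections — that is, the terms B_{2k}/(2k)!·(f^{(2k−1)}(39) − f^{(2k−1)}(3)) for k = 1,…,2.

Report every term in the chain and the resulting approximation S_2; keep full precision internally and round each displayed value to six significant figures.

S_2 ≈ 6.32533e+08

The integral term ∫_3^39 x^5 dx = 5.86457e+08.
½[f(3) + f(39)] = ½[243.000 + 9.02242e+07] = 4.51122e+07.
So far: 6.31569e+08.
Correction k=1: B_{2}/2! · (f^{(1)}(39) − f^{(1)}(3)) = 1/12 · (1.15672e+07 − 405.000) = 963900.
After k=1: 6.32533e+08.
Correction k=2: B_{4}/4! · (f^{(3)}(39) − f^{(3)}(3)) = −1/720 · (91260.0 − 540.000) = -126.000.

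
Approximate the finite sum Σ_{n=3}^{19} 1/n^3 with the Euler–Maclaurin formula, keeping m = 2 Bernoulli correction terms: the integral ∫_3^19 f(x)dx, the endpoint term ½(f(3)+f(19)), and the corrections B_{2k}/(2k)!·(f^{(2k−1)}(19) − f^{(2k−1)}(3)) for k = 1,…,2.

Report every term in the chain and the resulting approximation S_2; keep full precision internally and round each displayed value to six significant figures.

Integral: ∫_3^19 1/x^3 dx = 0.0541705.
Boundary: ½(f(3) + f(19)) = ½(0.0370370 + 0.000145794) = 0.0185914.
So far: 0.0727619.
k=1: B_{2}/(2)! × [f^{(1)}(19) − f^{(1)}(3)] = 1/12 × (-2.30201e-05 − (-0.0370370)) = 0.00308450.
After k=1: 0.0758464.
k=2: B_{4}/(4)! × [f^{(3)}(19) − f^{(3)}(3)] = −1/720 × (-1.27535e-06 − (-0.0823045)) = -0.000114310.

S_2 ≈ 0.0757321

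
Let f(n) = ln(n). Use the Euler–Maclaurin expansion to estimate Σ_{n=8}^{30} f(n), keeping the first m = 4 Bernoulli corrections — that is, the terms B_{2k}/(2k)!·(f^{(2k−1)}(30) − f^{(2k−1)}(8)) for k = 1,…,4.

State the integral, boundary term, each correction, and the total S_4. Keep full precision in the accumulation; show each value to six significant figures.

S_4 ≈ 66.1331

Integral: ∫_8^30 ln(x) dx = 63.4004.
Boundary: ½(f(8) + f(30)) = ½(2.07944 + 3.40120) = 2.74032.
Integral + boundary = 66.1407.
k=1: B_{2}/(2)! × [f^{(1)}(30) − f^{(1)}(8)] = 1/12 × (0.0333333 − 0.125000) = -0.00763889.
Running total after k=1: 66.1331.
k=2: B_{4}/(4)! × [f^{(3)}(30) − f^{(3)}(8)] = −1/720 × (7.40741e-05 − 0.00390625) = 5.32247e-06.
Running total after k=2: 66.1331.
k=3: B_{6}/(6)! × [f^{(5)}(30) − f^{(5)}(8)] = 1/30240 × (9.87654e-07 − 0.000732422) = -2.41876e-08.
Running total after k=3: 66.1331.
k=4: B_{8}/(8)! × [f^{(7)}(30) − f^{(7)}(8)] = −1/1209600 × (3.29218e-08 − 0.000343323) = 2.83804e-10.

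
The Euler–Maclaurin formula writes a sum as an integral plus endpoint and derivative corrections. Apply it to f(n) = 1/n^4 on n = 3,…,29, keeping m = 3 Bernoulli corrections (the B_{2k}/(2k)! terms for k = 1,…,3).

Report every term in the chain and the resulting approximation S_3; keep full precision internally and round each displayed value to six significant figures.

S_3 ≈ 0.0198124

∫_3^29 1/x^4 dx evaluates to 0.0123320.
Boundary: ½(f(3) + f(29)) = ½(0.0123457 + 1.41387e-06) = 0.00617355.
Integral + boundary = 0.0185056.
Order-1 term: 1/12 · (-1.95016e-07 − (-0.0164609)) = 0.00137173.
Partial sum through k=1: 0.0198773.
Order-2 term: −1/720 · (-6.95657e-09 − (-0.0548697)) = -7.62079e-05.
Partial sum through k=2: 0.0198011.
Order-3 term: 1/30240 · (-4.63220e-10 − (-0.341411)) = 1.12901e-05.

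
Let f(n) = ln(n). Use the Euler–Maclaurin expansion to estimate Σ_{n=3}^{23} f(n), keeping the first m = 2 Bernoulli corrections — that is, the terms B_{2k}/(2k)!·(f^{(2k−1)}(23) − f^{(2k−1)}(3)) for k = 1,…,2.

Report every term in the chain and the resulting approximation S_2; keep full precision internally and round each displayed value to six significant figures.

S_2 ≈ 50.9135

Integral: ∫_3^23 ln(x) dx = 48.8205.
½[f(3) + f(23)] = ½[1.09861 + 3.13549] = 2.11705.
So far: 50.9376.
k=1: B_{2}/(2)! × [f^{(1)}(23) − f^{(1)}(3)] = 1/12 × (0.0434783 − 0.333333) = -0.0241546.
After k=1: 50.9134.
k=2: B_{4}/(4)! × [f^{(3)}(23) − f^{(3)}(3)] = −1/720 × (0.000164379 − 0.0740741) = 0.000102652.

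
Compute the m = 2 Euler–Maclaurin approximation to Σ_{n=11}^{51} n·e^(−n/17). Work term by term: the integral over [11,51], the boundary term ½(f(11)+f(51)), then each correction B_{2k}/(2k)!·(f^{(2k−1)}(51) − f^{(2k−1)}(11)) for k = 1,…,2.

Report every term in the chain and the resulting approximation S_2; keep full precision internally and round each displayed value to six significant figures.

S_2 ≈ 195.797

The integral term ∫_11^51 x·e^(−x/17) dx = 191.672.
Boundary: ½(f(11) + f(51)) = ½(5.75942 + 2.53914) = 4.14928.
Integral + boundary = 195.821.
Correction k=1: B_{2}/2! · (f^{(1)}(51) − f^{(1)}(11)) = 1/12 · (-0.0995741 − 0.184794) = -0.0236974.
Running total after k=1: 195.797.
Correction k=2: B_{4}/4! · (f^{(3)}(51) − f^{(3)}(11)) = −1/720 · (0.00000 − 0.00426284) = 5.92061e-06.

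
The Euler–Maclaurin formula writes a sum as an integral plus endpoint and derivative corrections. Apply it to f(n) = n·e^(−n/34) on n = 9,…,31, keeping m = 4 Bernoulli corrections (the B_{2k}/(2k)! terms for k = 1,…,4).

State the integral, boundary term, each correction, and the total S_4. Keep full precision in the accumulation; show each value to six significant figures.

S_4 ≈ 243.612

∫_9^31 x·e^(−x/34) dx evaluates to 233.975.
Boundary: ½(f(9) + f(31)) = ½(6.90688 + 12.4562) = 9.68157.
Running total after boundary: 243.657.
k=1: B_{2}/(2)! × [f^{(1)}(31) − f^{(1)}(9)] = 1/12 × (0.0354542 − 0.564288) = -0.0440695.
Running total after k=1: 243.612.
k=2: B_{4}/(4)! × [f^{(3)}(31) − f^{(3)}(9)] = −1/720 × (0.000725851 − 0.00181587) = 1.51392e-06.
Running total after k=2: 243.612.
k=3: B_{6}/(6)! × [f^{(5)}(31) − f^{(5)}(9)] = 1/30240 × (1.22927e-06 − 2.71939e-06) = -4.92765e-11.
Running total after k=3: 243.612.
k=4: B_{8}/(8)! × [f^{(7)}(31) − f^{(7)}(9)] = −1/1209600 × (1.58359e-09 − 3.34598e-09) = 1.45700e-15.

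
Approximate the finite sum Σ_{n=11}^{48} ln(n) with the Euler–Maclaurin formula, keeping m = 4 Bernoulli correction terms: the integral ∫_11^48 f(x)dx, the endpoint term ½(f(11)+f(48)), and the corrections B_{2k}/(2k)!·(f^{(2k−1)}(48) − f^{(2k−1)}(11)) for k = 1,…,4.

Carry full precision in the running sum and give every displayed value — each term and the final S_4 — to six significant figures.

S_4 ≈ 125.570

The integral term ∫_11^48 ln(x) dx = 122.441.
Boundary: ½(f(11) + f(48)) = ½(2.39790 + 3.87120) = 3.13455.
Integral + boundary = 125.575.
Correction k=1: B_{2}/2! · (f^{(1)}(48) − f^{(1)}(11)) = 1/12 · (0.0208333 − 0.0909091) = -0.00583965.
Running total after k=1: 125.570.
Correction k=2: B_{4}/4! · (f^{(3)}(48) − f^{(3)}(11)) = −1/720 · (1.80845e-05 − 0.00150263) = 2.06187e-06.
Running total after k=2: 125.570.
Correction k=3: B_{6}/6! · (f^{(5)}(48) − f^{(5)}(11)) = 1/30240 · (9.41901e-08 − 0.000149021) = -4.92483e-09.
Running total after k=3: 125.570.
Correction k=4: B_{8}/8! · (f^{(7)}(48) − f^{(7)}(11)) = −1/1209600 · (1.22643e-09 − 3.69474e-05) = 3.05441e-11.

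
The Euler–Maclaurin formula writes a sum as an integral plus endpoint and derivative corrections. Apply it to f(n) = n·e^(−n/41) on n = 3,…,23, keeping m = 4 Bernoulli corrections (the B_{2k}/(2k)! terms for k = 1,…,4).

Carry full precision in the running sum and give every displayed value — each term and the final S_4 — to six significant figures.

S_4 ≈ 187.228

Integral: ∫_3^23 x·e^(−x/41) dx = 179.323.
Endpoint term: (f(3) + f(23))/2 = (2.78833 + 13.1250)/2 = 7.95666.
So far: 187.279.
Correction k=1: B_{2}/2! · (f^{(1)}(23) − f^{(1)}(3)) = 1/12 · (0.250530 − 0.861434) = -0.0509087.
After k=1: 187.228.
Correction k=2: B_{4}/4! · (f^{(3)}(23) − f^{(3)}(3)) = −1/720 · (0.000827980 − 0.00161827) = 1.09763e-06.
After k=2: 187.228.
Correction k=3: B_{6}/6! · (f^{(5)}(23) − f^{(5)}(3)) = 1/30240 · (8.96445e-07 − 1.62052e-06) = -2.39443e-11.
After k=3: 187.228.
Correction k=4: B_{8}/8! · (f^{(7)}(23) − f^{(7)}(3)) = −1/1209600 · (7.73550e-10 − 1.35536e-09) = 4.80991e-16.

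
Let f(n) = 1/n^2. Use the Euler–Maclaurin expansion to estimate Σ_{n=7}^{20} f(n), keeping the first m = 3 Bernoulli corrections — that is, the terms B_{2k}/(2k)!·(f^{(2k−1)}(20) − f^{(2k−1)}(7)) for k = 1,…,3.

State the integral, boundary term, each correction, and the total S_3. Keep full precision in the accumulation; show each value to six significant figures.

S_3 ≈ 0.104774

The integral term ∫_7^20 1/x^2 dx = 0.0928571.
Endpoint term: (f(7) + f(20))/2 = (0.0204082 + 0.00250000)/2 = 0.0114541.
So far: 0.104311.
k=1: B_{2}/(2)! × [f^{(1)}(20) − f^{(1)}(7)] = 1/12 × (-0.000250000 − (-0.00583090)) = 0.000465075.
Partial sum through k=1: 0.104776.
k=2: B_{4}/(4)! × [f^{(3)}(20) − f^{(3)}(7)] = −1/720 × (-7.50000e-06 − (-0.00142798)) = -1.97288e-06.
Partial sum through k=2: 0.104774.
k=3: B_{6}/(6)! × [f^{(5)}(20) − f^{(5)}(7)] = 1/30240 × (-5.62500e-07 − (-0.000874271)) = 2.88925e-08.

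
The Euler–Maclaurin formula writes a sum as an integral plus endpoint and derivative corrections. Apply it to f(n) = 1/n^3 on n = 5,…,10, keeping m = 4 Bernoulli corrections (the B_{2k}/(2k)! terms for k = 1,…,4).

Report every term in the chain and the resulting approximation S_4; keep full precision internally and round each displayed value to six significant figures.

S_4 ≈ 0.0198699

The integral term ∫_5^10 1/x^3 dx = 0.0150000.
Boundary: ½(f(5) + f(10)) = ½(0.00800000 + 0.00100000) = 0.00450000.
Running total after boundary: 0.0195000.
Correction k=1: B_{2}/2! · (f^{(1)}(10) − f^{(1)}(5)) = 1/12 · (-0.000300000 − (-0.00480000)) = 0.000375000.
After k=1: 0.0198750.
Correction k=2: B_{4}/4! · (f^{(3)}(10) − f^{(3)}(5)) = −1/720 · (-6.00000e-05 − (-0.00384000)) = -5.25000e-06.
After k=2: 0.0198698.
Correction k=3: B_{6}/6! · (f^{(5)}(10) − f^{(5)}(5)) = 1/30240 · (-2.52000e-05 − (-0.00645120)) = 2.12500e-07.
After k=3: 0.0198700.
Correction k=4: B_{8}/8! · (f^{(7)}(10) − f^{(7)}(5)) = −1/1209600 · (-1.81440e-05 − (-0.0185795)) = -1.53450e-08.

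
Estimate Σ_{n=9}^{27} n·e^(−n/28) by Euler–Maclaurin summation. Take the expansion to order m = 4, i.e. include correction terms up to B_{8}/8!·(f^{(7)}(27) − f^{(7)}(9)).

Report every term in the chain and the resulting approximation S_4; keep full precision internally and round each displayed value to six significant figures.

S_4 ≈ 172.453

Integral: ∫_9^27 x·e^(−x/28) dx = 164.083.
Endpoint term: (f(9) + f(27))/2 = (6.52601 + 10.2939)/2 = 8.40995.
Running total after boundary: 172.493.
k=1: B_{2}/(2)! × [f^{(1)}(27) − f^{(1)}(9)] = 1/12 × (0.0136163 − 0.492041) = -0.0398687.
After k=1: 172.453.
k=2: B_{4}/(4)! × [f^{(3)}(27) − f^{(3)}(9)] = −1/720 × (0.000989958 − 0.00247738) = 2.06586e-06.
After k=2: 172.453.
k=3: B_{6}/(6)! × [f^{(5)}(27) − f^{(5)}(9)] = 1/30240 × (2.50325e-06 − 5.51933e-06) = -9.97381e-11.
After k=3: 172.453.
k=4: B_{8}/(8)! × [f^{(7)}(27) − f^{(7)}(9)] = −1/1209600 × (4.77525e-09 − 1.00494e-08) = 4.36025e-15.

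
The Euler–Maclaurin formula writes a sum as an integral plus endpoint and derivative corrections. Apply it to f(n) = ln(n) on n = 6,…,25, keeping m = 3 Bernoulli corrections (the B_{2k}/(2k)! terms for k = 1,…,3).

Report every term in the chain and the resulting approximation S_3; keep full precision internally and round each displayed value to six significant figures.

S_3 ≈ 53.2161

Integral: ∫_6^25 ln(x) dx = 50.7213.
½[f(6) + f(25)] = ½[1.79176 + 3.21888] = 2.50532.
Integral + boundary = 53.2267.
Correction k=1: B_{2}/2! · (f^{(1)}(25) − f^{(1)}(6)) = 1/12 · (0.0400000 − 0.166667) = -0.0105556.
Running total after k=1: 53.2161.
Correction k=2: B_{4}/4! · (f^{(3)}(25) − f^{(3)}(6)) = −1/720 · (0.000128000 − 0.00925926) = 1.26823e-05.
Running total after k=2: 53.2161.
Correction k=3: B_{6}/6! · (f^{(5)}(25) − f^{(5)}(6)) = 1/30240 · (2.45760e-06 − 0.00308642) = -1.01983e-07.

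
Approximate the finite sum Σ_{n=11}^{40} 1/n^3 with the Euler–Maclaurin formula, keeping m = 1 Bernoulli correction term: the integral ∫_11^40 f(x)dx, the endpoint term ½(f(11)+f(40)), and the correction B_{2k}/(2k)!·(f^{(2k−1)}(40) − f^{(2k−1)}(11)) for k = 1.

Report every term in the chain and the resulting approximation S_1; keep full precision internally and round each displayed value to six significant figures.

S_1 ≈ 0.00422018

Integral: ∫_11^40 1/x^3 dx = 0.00381973.
Endpoint term: (f(11) + f(40))/2 = (0.000751315 + 1.56250e-05)/2 = 0.000383470.
Running total after boundary: 0.00420320.
k=1: B_{2}/(2)! × [f^{(1)}(40) − f^{(1)}(11)] = 1/12 × (-1.17187e-06 − (-0.000204904)) = 1.69777e-05.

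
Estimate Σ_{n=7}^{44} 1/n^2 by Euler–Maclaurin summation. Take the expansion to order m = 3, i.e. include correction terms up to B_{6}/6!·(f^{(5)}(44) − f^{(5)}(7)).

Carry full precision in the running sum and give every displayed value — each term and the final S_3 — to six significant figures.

Integral: ∫_7^44 1/x^2 dx = 0.120130.
Boundary: ½(f(7) + f(44)) = ½(0.0204082 + 0.000516529) = 0.0104623.
Integral + boundary = 0.130592.
Correction k=1: B_{2}/2! · (f^{(1)}(44) − f^{(1)}(7)) = 1/12 · (-2.34786e-05 − (-0.00583090)) = 0.000483952.
After k=1: 0.131076.
Correction k=2: B_{4}/4! · (f^{(3)}(44) − f^{(3)}(7)) = −1/720 · (-1.45528e-07 − (-0.00142798)) = -1.98310e-06.
After k=2: 0.131074.
Correction k=3: B_{6}/6! · (f^{(5)}(44) − f^{(5)}(7)) = 1/30240 · (-2.25509e-09 − (-0.000874271)) = 2.89110e-08.

S_3 ≈ 0.131074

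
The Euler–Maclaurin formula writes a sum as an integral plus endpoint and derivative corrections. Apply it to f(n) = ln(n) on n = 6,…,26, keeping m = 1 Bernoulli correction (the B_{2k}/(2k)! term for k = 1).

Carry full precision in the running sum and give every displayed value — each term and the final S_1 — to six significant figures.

S_1 ≈ 56.4742

The integral term ∫_6^26 ln(x) dx = 53.9600.
½[f(6) + f(26)] = ½[1.79176 + 3.25810] = 2.52493.
Integral + boundary = 56.4849.
Order-1 term: 1/12 · (0.0384615 − 0.166667) = -0.0106838.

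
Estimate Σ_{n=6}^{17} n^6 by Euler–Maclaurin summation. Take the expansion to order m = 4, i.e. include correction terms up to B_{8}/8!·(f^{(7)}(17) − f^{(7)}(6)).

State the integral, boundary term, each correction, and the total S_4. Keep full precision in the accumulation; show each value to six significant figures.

∫_6^17 x^6 dx evaluates to 5.85798e+07.
Boundary: ½(f(6) + f(17)) = ½(46656.0 + 2.41376e+07) = 1.20921e+07.
Integral + boundary = 7.06719e+07.
Correction k=1: B_{2}/2! · (f^{(1)}(17) − f^{(1)}(6)) = 1/12 · (8.51914e+06 − 46656.0) = 706040.
Running total after k=1: 7.13780e+07.
Correction k=2: B_{4}/4! · (f^{(3)}(17) − f^{(3)}(6)) = −1/720 · (589560 − 25920.0) = -782.833.
Running total after k=2: 7.13772e+07.
Correction k=3: B_{6}/6! · (f^{(5)}(17) − f^{(5)}(6)) = 1/30240 · (12240.0 − 4320.00) = 0.261905.
Running total after k=3: 7.13772e+07.
Correction k=4: B_{8}/8! · (f^{(7)}(17) − f^{(7)}(6)) = −1/1209600 · (0.00000 − 0.00000) = 0.00000.

S_4 ≈ 7.13772e+07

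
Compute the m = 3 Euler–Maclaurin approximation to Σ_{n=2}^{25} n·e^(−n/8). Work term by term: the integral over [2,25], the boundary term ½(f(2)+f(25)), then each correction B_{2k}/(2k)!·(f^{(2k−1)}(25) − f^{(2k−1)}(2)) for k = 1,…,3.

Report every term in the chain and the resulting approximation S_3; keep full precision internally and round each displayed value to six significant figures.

S_3 ≈ 51.9763

The integral term ∫_2^25 x·e^(−x/8) dx = 50.7047.
Endpoint term: (f(2) + f(25))/2 = (1.55760 + 1.09842)/2 = 1.32801.
So far: 52.0327.
Correction k=1: B_{2}/2! · (f^{(1)}(25) − f^{(1)}(2)) = 1/12 · (-0.0933660 − 0.584101) = -0.0564555.
After k=1: 51.9763.
Correction k=2: B_{4}/4! · (f^{(3)}(25) − f^{(3)}(2)) = −1/720 · (-8.58143e-05 − 0.0334641) = 4.65971e-05.
After k=2: 51.9763.
Correction k=3: B_{6}/6! · (f^{(5)}(25) − f^{(5)}(2)) = 1/30240 · (2.01127e-05 − 0.000903150) = -2.92010e-08.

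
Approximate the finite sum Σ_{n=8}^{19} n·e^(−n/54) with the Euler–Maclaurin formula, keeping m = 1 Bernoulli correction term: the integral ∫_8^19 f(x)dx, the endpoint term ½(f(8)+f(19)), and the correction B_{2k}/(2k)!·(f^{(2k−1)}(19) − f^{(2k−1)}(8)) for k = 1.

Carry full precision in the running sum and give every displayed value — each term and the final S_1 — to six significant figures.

∫_8^19 x·e^(−x/54) dx evaluates to 114.251.
Endpoint term: (f(8) + f(19))/2 = (6.89843 + 13.3643)/2 = 10.1314.
Integral + boundary = 124.382.
Correction k=1: B_{2}/2! · (f^{(1)}(19) − f^{(1)}(8)) = 1/12 · (0.455897 − 0.734555) = -0.0232215.

S_1 ≈ 124.359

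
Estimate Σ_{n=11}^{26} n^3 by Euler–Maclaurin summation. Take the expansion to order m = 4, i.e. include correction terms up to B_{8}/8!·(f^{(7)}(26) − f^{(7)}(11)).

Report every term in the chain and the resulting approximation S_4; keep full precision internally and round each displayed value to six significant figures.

Integral: ∫_11^26 x^3 dx = 110584.
Boundary: ½(f(11) + f(26)) = ½(1331.00 + 17576.0) = 9453.50.
So far: 120037.
Correction k=1: B_{2}/2! · (f^{(1)}(26) − f^{(1)}(11)) = 1/12 · (2028.00 − 363.000) = 138.750.
Partial sum through k=1: 120176.
Correction k=2: B_{4}/4! · (f^{(3)}(26) − f^{(3)}(11)) = −1/720 · (6.00000 − 6.00000) = 0.00000.
Partial sum through k=2: 120176.
Correction k=3: B_{6}/6! · (f^{(5)}(26) − f^{(5)}(11)) = 1/30240 · (0.00000 − 0.00000) = 0.00000.
Partial sum through k=3: 120176.
Correction k=4: B_{8}/8! · (f^{(7)}(26) − f^{(7)}(11)) = −1/1209600 · (0.00000 − 0.00000) = 0.00000.

S_4 ≈ 120176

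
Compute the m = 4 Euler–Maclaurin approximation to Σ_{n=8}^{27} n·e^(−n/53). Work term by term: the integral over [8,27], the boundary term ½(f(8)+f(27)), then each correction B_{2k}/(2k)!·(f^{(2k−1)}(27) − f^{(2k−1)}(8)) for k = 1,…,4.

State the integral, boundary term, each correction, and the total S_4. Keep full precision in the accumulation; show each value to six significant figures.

The integral term ∫_8^27 x·e^(−x/53) dx = 232.502.
Endpoint term: (f(8) + f(27))/2 = (6.87917 + 16.2226)/2 = 11.5509.
Running total after boundary: 244.053.
Order-1 term: 1/12 · (0.294750 − 0.730101) = -0.0362793.
Partial sum through k=1: 244.017.
Order-2 term: −1/720 · (0.000532724 − 0.000872159) = 4.71437e-07.
Partial sum through k=2: 244.017.
Order-3 term: 1/30240 · (3.41943e-07 − 5.28445e-07) = -6.16741e-12.
Partial sum through k=3: 244.017.
Order-4 term: −1/1209600 · (1.75947e-10 − 2.65718e-10) = 7.42154e-17.

S_4 ≈ 244.017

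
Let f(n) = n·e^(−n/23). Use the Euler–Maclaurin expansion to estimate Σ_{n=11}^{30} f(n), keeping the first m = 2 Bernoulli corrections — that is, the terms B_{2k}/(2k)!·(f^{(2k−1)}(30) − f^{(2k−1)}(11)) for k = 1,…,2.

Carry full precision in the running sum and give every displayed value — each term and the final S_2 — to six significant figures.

The integral term ∫_11^30 x·e^(−x/23) dx = 153.956.
Boundary: ½(f(11) + f(30)) = ½(6.81847 + 8.14048) = 7.47947.
Integral + boundary = 161.435.
Order-1 term: 1/12 · (-0.0825846 − 0.323405) = -0.0338325.
Running total after k=1: 161.402.
Order-2 term: −1/720 · (0.000869781 − 0.00295487) = 2.89596e-06.

S_2 ≈ 161.402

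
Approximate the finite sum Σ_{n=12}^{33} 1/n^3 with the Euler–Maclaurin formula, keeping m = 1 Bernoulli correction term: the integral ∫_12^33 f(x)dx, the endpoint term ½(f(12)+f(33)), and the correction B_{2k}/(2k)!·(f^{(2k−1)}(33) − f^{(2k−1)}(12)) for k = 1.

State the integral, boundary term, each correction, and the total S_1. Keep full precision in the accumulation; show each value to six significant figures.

∫_12^33 1/x^3 dx evaluates to 0.00301309.
½[f(12) + f(33)] = ½[0.000578704 + 2.78265e-05] = 0.000303265.
Running total after boundary: 0.00331635.
Correction k=1: B_{2}/2! · (f^{(1)}(33) − f^{(1)}(12)) = 1/12 · (-2.52968e-06 − (-0.000144676)) = 1.18455e-05.

S_1 ≈ 0.00332820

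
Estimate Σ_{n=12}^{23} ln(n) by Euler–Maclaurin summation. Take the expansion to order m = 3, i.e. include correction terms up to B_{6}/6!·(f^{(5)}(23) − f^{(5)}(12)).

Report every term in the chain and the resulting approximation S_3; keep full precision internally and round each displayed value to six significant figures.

S_3 ≈ 34.1044

∫_12^23 ln(x) dx evaluates to 31.2975.
½[f(12) + f(23)] = ½[2.48491 + 3.13549] = 2.81020.
Running total after boundary: 34.1077.
k=1: B_{2}/(2)! × [f^{(1)}(23) − f^{(1)}(12)] = 1/12 × (0.0434783 − 0.0833333) = -0.00332126.
Partial sum through k=1: 34.1044.
k=2: B_{4}/(4)! × [f^{(3)}(23) − f^{(3)}(12)] = −1/720 × (0.000164379 − 0.00115741) = 1.37921e-06.
Partial sum through k=2: 34.1044.
k=3: B_{6}/(6)! × [f^{(5)}(23) − f^{(5)}(12)] = 1/30240 × (3.72883e-06 − 9.64506e-05) = -3.06620e-09.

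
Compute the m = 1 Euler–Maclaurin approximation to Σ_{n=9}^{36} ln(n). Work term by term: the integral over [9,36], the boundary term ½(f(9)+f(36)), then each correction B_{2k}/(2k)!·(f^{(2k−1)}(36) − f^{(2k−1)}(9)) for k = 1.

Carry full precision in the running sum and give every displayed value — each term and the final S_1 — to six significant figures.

S_1 ≈ 85.1151

Integral: ∫_9^36 ln(x) dx = 82.2317.
Endpoint term: (f(9) + f(36))/2 = (2.19722 + 3.58352)/2 = 2.89037.
Running total after boundary: 85.1220.
Order-1 term: 1/12 · (0.0277778 − 0.111111) = -0.00694444.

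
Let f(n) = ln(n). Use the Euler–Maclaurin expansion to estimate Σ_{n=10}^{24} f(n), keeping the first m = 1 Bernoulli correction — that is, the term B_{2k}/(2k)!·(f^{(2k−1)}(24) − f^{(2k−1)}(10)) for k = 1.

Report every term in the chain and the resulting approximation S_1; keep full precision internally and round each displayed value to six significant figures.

S_1 ≈ 41.9829

∫_10^24 ln(x) dx evaluates to 39.2474.
Endpoint term: (f(10) + f(24))/2 = (2.30259 + 3.17805)/2 = 2.74032.
Integral + boundary = 41.9878.
Order-1 term: 1/12 · (0.0416667 − 0.100000) = -0.00486111.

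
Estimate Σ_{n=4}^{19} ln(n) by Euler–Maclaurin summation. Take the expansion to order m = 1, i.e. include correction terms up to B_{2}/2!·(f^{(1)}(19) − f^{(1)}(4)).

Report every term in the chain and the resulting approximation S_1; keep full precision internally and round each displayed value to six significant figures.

∫_4^19 ln(x) dx evaluates to 35.3992.
Endpoint term: (f(4) + f(19))/2 = (1.38629 + 2.94444)/2 = 2.16537.
So far: 37.5645.
k=1: B_{2}/(2)! × [f^{(1)}(19) − f^{(1)}(4)] = 1/12 × (0.0526316 − 0.250000) = -0.0164474.

S_1 ≈ 37.5481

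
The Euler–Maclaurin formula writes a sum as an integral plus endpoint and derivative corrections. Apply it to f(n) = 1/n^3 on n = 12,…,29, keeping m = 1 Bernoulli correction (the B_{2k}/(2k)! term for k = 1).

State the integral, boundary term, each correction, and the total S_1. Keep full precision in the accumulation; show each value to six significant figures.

∫_12^29 1/x^3 dx evaluates to 0.00287769.
½[f(12) + f(29)] = ½[0.000578704 + 4.10021e-05] = 0.000309853.
Integral + boundary = 0.00318754.
Correction k=1: B_{2}/2! · (f^{(1)}(29) − f^{(1)}(12)) = 1/12 · (-4.24160e-06 − (-0.000144676)) = 1.17029e-05.

S_1 ≈ 0.00319925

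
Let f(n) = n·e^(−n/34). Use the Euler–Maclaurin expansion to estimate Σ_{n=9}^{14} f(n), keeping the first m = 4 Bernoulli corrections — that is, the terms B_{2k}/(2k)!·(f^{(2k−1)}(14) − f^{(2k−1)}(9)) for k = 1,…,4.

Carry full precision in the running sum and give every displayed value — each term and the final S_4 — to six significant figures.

Integral: ∫_9^14 x·e^(−x/34) dx = 40.8175.
Endpoint term: (f(9) + f(14))/2 = (6.90688 + 9.27472)/2 = 8.09080.
So far: 48.9083.
k=1: B_{2}/(2)! × [f^{(1)}(14) − f^{(1)}(9)] = 1/12 × (0.389694 − 0.564288) = -0.0145495.
Partial sum through k=1: 48.8937.
k=2: B_{4}/(4)! × [f^{(3)}(14) − f^{(3)}(9)] = −1/720 × (0.00148327 − 0.00181587) = 4.61958e-07.
Partial sum through k=2: 48.8937.
k=3: B_{6}/(6)! × [f^{(5)}(14) − f^{(5)}(9)] = 1/30240 × (2.27459e-06 − 2.71939e-06) = -1.47089e-11.
Partial sum through k=3: 48.8937.
k=4: B_{8}/(8)! × [f^{(7)}(14) − f^{(7)}(9)] = −1/1209600 × (2.82533e-09 − 3.34598e-09) = 4.30432e-16.

S_4 ≈ 48.8937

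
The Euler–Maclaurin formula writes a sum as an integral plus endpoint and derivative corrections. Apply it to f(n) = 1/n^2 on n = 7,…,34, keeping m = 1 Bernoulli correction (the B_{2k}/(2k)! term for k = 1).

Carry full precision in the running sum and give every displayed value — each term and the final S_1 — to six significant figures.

S_1 ≈ 0.124564

The integral term ∫_7^34 1/x^2 dx = 0.113445.
Boundary: ½(f(7) + f(34)) = ½(0.0204082 + 0.000865052) = 0.0106366.
Running total after boundary: 0.124082.
Order-1 term: 1/12 · (-5.08854e-05 − (-0.00583090)) = 0.000481668.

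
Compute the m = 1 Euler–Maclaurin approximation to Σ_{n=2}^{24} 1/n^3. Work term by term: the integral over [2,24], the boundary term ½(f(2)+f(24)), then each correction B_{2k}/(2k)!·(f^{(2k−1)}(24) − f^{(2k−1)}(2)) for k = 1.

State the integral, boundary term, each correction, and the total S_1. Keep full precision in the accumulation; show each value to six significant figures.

S_1 ≈ 0.202292

∫_2^24 1/x^3 dx evaluates to 0.124132.
Boundary: ½(f(2) + f(24)) = ½(0.125000 + 7.23380e-05) = 0.0625362.
Running total after boundary: 0.186668.
k=1: B_{2}/(2)! × [f^{(1)}(24) − f^{(1)}(2)] = 1/12 × (-9.04225e-06 − (-0.187500)) = 0.0156242.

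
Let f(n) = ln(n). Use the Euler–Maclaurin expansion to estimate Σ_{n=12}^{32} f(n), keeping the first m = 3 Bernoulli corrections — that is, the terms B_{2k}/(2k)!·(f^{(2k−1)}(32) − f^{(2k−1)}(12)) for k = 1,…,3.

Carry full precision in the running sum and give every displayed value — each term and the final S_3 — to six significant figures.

∫_12^32 ln(x) dx evaluates to 61.0847.
Boundary: ½(f(12) + f(32)) = ½(2.48491 + 3.46574) = 2.97532.
Integral + boundary = 64.0600.
k=1: B_{2}/(2)! × [f^{(1)}(32) − f^{(1)}(12)] = 1/12 × (0.0312500 − 0.0833333) = -0.00434028.
Partial sum through k=1: 64.0557.
k=2: B_{4}/(4)! × [f^{(3)}(32) − f^{(3)}(12)] = −1/720 × (6.10352e-05 − 0.00115741) = 1.52274e-06.
Partial sum through k=2: 64.0557.
k=3: B_{6}/(6)! × [f^{(5)}(32) − f^{(5)}(12)] = 1/30240 × (7.15256e-07 − 9.64506e-05) = -3.16585e-09.

S_3 ≈ 64.0557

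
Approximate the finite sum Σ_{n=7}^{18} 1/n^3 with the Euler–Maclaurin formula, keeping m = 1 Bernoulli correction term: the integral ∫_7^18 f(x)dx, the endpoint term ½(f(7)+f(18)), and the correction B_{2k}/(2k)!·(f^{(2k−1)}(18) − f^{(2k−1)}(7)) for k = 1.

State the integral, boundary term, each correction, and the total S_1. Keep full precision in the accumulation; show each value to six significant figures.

Integral: ∫_7^18 1/x^3 dx = 0.00866087.
Boundary: ½(f(7) + f(18)) = ½(0.00291545 + 0.000171468) = 0.00154346.
So far: 0.0102043.
Correction k=1: B_{2}/2! · (f^{(1)}(18) − f^{(1)}(7)) = 1/12 · (-2.85780e-05 − (-0.00124948)) = 0.000101742.

S_1 ≈ 0.0103061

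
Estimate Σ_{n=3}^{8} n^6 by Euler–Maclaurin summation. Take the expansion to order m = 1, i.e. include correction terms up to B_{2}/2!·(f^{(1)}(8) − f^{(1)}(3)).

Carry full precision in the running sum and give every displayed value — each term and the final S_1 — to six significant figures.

The integral term ∫_3^8 x^6 dx = 299281.
½[f(3) + f(8)] = ½[729.000 + 262144] = 131436.
Running total after boundary: 430717.
k=1: B_{2}/(2)! × [f^{(1)}(8) − f^{(1)}(3)] = 1/12 × (196608 − 1458.00) = 16262.5.

S_1 ≈ 446980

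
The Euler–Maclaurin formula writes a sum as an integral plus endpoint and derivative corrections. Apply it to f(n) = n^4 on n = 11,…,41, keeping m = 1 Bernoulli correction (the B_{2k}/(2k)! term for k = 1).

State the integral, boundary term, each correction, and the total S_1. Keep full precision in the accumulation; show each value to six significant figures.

Integral: ∫_11^41 x^4 dx = 2.31390e+07.
Endpoint term: (f(11) + f(41))/2 = (14641.0 + 2.82576e+06)/2 = 1.42020e+06.
Integral + boundary = 2.45592e+07.
Correction k=1: B_{2}/2! · (f^{(1)}(41) − f^{(1)}(11)) = 1/12 · (275684 − 5324.00) = 22530.0.

S_1 ≈ 2.45818e+07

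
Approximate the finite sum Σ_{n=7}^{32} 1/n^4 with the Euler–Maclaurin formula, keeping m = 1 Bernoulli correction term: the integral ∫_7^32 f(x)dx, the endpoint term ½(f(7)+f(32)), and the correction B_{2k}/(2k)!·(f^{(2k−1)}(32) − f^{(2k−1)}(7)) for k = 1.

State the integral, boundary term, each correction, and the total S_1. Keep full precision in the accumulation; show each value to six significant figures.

S_1 ≈ 0.00119019

∫_7^32 1/x^4 dx evaluates to 0.000961645.
Endpoint term: (f(7) + f(32))/2 = (0.000416493 + 9.53674e-07)/2 = 0.000208723.
So far: 0.00117037.
k=1: B_{2}/(2)! × [f^{(1)}(32) − f^{(1)}(7)] = 1/12 × (-1.19209e-07 − (-0.000237996)) = 1.98231e-05.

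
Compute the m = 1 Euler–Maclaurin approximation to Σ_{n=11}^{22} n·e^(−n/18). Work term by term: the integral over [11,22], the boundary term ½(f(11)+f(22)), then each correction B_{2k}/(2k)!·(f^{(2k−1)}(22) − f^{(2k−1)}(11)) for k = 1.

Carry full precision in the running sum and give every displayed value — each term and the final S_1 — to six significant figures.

S_1 ≈ 77.4227

∫_11^22 x·e^(−x/18) dx evaluates to 71.2203.
Endpoint term: (f(11) + f(22))/2 = (5.97022 + 6.48065)/2 = 6.22543.
Integral + boundary = 77.4457.
Order-1 term: 1/12 · (-0.0654611 − 0.211068) = -0.0230441.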